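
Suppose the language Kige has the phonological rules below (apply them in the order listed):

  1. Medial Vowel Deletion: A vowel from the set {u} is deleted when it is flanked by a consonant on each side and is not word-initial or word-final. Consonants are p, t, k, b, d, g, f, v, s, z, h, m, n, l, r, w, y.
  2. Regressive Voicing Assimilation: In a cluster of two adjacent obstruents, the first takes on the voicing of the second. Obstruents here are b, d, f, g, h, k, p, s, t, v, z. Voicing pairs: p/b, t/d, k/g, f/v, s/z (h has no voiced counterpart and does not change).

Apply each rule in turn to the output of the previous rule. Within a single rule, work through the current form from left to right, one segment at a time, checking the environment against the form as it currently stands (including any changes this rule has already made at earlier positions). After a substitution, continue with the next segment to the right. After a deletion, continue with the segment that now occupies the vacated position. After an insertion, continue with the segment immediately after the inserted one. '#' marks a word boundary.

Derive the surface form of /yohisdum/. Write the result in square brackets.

1 Medial Vowel Deletion: [yohisdum] → [yohisdm]
2 Regressive Voicing Assimilation: [yohisdm] → [yohizdm]

[yohizdm]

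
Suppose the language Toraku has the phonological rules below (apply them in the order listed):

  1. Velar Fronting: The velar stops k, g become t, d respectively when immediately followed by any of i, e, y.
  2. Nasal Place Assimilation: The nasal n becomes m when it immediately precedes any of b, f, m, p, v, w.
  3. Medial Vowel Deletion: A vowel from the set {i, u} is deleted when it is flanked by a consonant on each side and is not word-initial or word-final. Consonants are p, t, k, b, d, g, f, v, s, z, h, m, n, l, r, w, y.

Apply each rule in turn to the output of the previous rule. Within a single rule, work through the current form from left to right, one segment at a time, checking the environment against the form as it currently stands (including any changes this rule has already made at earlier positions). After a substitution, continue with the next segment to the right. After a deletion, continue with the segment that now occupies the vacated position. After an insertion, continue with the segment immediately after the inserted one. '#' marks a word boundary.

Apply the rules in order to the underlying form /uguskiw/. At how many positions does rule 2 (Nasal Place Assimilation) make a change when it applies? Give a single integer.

0

1 Velar Fronting: [uguskiw] → [ugustiw]
2 Nasal Place Assimilation: no change — [ugustiw]
3 Medial Vowel Deletion: [ugustiw] → [ugstw]
Rule 2 changed 0 position(s).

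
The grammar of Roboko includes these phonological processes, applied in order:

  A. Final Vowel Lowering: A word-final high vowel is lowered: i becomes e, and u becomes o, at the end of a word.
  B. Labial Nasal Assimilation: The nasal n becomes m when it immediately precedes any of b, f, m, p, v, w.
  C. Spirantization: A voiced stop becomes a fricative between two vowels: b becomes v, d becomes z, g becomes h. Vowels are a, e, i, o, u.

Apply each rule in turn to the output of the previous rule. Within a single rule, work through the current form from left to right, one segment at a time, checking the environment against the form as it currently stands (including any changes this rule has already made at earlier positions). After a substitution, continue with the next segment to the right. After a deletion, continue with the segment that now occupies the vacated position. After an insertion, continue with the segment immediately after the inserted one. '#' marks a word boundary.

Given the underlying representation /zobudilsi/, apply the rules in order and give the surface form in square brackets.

A Final Vowel Lowering: [zobudilsi] → [zobudilse]
B Labial Nasal Assimilation: no change — [zobudilse]
C Spirantization: [zobudilse] → [zovuzilse]

[zovuzilse]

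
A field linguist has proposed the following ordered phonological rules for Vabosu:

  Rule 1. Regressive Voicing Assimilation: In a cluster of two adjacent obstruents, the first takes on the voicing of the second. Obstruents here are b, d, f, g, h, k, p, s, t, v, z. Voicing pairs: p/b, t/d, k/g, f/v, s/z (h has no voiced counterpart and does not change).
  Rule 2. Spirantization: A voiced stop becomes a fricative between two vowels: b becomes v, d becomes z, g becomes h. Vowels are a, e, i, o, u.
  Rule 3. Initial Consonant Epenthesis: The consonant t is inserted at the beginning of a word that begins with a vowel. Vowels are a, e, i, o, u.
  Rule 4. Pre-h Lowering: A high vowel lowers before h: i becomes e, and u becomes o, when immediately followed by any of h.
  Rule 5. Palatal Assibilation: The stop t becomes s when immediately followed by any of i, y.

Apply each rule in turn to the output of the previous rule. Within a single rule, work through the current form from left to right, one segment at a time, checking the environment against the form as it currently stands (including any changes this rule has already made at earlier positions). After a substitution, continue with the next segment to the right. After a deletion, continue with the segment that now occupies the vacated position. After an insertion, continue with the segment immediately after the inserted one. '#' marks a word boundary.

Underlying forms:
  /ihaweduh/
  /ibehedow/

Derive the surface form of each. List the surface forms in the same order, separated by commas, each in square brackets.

/ihaweduh/:
  Rule 1 Regressive Voicing Assimilation: no change — [ihaweduh]
  Rule 2 Spirantization: [ihaweduh] → [ihawezuh]
  Rule 3 Initial Consonant Epenthesis: [ihawezuh] → [tihawezuh]
  Rule 4 Pre-h Lowering: [tihawezuh] → [tehawezoh]
  Rule 5 Palatal Assibilation: no change — [tehawezoh]
/ibehedow/:
  Rule 1 Regressive Voicing Assimilation: no change — [ibehedow]
  Rule 2 Spirantization: [ibehedow] → [ivehezow]
  Rule 3 Initial Consonant Epenthesis: [ivehezow] → [tivehezow]
  Rule 4 Pre-h Lowering: no change — [tivehezow]
  Rule 5 Palatal Assibilation: [tivehezow] → [sivehezow]

[tehawezoh], [sivehezow]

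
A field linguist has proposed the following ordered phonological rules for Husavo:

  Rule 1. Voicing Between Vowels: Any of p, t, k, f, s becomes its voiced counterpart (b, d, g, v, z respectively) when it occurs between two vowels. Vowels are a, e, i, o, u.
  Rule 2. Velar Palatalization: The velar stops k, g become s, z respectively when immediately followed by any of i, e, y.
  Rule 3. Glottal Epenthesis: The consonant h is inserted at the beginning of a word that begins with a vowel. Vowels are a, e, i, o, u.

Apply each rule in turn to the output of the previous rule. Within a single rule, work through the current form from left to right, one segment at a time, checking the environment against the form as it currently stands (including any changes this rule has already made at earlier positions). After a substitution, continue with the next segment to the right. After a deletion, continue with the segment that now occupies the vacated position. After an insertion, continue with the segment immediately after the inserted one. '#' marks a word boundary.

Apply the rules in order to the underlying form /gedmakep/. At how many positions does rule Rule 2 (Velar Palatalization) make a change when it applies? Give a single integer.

2

Rule 1 Voicing Between Vowels: [gedmakep] → [gedmagep]
Rule 2 Velar Palatalization: [gedmagep] → [zedmazep]
Rule 3 Glottal Epenthesis: no change — [zedmazep]
Rule Rule 2 changed 2 position(s).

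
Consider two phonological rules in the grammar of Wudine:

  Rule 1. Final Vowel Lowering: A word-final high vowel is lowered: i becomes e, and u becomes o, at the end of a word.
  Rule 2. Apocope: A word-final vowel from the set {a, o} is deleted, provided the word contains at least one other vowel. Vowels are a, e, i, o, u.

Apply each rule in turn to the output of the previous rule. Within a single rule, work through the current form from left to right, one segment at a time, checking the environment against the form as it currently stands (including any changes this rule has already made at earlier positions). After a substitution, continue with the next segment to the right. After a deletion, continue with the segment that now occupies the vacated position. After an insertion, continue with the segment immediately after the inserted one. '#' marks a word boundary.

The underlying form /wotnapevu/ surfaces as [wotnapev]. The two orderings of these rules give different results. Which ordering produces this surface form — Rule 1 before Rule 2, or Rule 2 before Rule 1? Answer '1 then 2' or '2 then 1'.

1 then 2

Order 1 then 2:
  1 Final Vowel Lowering: [wotnapevu] → [wotnapevo]
  2 Apocope: [wotnapevo] → [wotnapev]
  result: [wotnapev]
Order 2 then 1:
  2 Apocope: no change — [wotnapevu]
  1 Final Vowel Lowering: [wotnapevu] → [wotnapevo]
  result: [wotnapevo]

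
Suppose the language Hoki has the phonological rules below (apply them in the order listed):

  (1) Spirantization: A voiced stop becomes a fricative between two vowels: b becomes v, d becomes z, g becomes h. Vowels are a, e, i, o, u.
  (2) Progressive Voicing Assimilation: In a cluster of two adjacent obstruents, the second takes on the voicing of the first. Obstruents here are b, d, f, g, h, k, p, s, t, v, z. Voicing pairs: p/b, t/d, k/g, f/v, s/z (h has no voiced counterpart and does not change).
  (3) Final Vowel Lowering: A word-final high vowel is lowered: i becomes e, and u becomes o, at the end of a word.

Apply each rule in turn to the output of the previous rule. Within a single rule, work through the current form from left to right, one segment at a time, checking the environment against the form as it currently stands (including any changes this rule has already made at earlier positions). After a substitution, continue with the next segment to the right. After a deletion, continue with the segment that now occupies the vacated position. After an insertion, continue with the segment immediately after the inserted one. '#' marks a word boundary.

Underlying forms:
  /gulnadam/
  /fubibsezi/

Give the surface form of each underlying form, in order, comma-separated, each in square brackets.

[gulnazam], [fuvibzeze]

/gulnadam/:
  (1) Spirantization: [gulnadam] → [gulnazam]
  (2) Progressive Voicing Assimilation: no change — [gulnazam]
  (3) Final Vowel Lowering: no change — [gulnazam]
/fubibsezi/:
  (1) Spirantization: [fubibsezi] → [fuvibsezi]
  (2) Progressive Voicing Assimilation: [fuvibsezi] → [fuvibzezi]
  (3) Final Vowel Lowering: [fuvibzezi] → [fuvibzeze]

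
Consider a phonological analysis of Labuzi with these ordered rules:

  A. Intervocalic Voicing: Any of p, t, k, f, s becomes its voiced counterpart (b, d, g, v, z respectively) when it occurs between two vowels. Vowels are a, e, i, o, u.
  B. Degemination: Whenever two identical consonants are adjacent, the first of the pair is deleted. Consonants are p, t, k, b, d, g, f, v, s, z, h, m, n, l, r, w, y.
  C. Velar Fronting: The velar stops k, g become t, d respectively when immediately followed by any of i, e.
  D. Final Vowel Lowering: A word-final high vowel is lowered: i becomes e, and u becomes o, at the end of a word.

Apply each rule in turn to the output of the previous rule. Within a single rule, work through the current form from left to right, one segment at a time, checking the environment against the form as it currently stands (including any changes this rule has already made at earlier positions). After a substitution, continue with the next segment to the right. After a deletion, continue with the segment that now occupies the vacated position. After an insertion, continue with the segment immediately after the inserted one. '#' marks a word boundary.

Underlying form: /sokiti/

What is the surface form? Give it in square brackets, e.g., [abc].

A Intervocalic Voicing: [sokiti] → [sogidi]
B Degemination: no change — [sogidi]
C Velar Fronting: [sogidi] → [sodidi]
D Final Vowel Lowering: [sodidi] → [sodide]

[sodide]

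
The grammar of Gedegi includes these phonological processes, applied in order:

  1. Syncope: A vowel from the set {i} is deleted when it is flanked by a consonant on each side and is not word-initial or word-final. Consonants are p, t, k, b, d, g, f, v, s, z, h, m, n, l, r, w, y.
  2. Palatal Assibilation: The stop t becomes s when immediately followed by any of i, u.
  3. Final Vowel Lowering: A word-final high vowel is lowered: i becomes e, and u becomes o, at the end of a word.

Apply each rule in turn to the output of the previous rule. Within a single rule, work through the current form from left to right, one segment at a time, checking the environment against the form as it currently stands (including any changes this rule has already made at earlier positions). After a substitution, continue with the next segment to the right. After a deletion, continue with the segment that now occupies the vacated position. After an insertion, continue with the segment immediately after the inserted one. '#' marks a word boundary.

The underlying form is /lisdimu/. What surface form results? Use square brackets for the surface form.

1 Syncope: [lisdimu] → [lsdmu]
2 Palatal Assibilation: no change — [lsdmu]
3 Final Vowel Lowering: [lsdmu] → [lsdmo]

[lsdmo]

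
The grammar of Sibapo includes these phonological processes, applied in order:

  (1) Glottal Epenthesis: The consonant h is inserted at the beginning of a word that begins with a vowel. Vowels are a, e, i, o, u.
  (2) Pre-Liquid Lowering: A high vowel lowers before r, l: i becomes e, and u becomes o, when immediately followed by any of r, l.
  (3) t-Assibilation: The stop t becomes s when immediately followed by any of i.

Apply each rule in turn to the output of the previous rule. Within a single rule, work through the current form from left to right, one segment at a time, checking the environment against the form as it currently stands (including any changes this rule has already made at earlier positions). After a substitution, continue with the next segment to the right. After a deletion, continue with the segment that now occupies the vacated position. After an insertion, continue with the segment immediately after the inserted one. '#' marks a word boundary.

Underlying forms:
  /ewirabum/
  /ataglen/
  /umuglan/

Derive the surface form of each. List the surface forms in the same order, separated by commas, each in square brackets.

[hewerabum], [hataglen], [humuglan]

/ewirabum/:
  (1) Glottal Epenthesis: [ewirabum] → [hewirabum]
  (2) Pre-Liquid Lowering: [hewirabum] → [hewerabum]
  (3) t-Assibilation: no change — [hewerabum]
/ataglen/:
  (1) Glottal Epenthesis: [ataglen] → [hataglen]
  (2) Pre-Liquid Lowering: no change — [hataglen]
  (3) t-Assibilation: no change — [hataglen]
/umuglan/:
  (1) Glottal Epenthesis: [umuglan] → [humuglan]
  (2) Pre-Liquid Lowering: no change — [humuglan]
  (3) t-Assibilation: no change — [humuglan]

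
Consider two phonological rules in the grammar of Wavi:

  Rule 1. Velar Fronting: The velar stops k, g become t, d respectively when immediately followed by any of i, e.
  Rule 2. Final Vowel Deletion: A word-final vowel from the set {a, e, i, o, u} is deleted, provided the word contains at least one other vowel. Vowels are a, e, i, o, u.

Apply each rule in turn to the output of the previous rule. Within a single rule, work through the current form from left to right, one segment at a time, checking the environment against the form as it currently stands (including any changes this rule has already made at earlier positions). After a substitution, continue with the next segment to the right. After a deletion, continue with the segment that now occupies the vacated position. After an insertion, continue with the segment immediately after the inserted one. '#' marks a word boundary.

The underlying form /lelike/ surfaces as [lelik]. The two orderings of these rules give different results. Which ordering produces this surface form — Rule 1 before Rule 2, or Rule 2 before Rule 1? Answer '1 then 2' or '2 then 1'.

2 then 1

Order 1 then 2:
  1 Velar Fronting: [lelike] → [lelite]
  2 Final Vowel Deletion: [lelite] → [lelit]
  result: [lelit]
Order 2 then 1:
  2 Final Vowel Deletion: [lelike] → [lelik]
  1 Velar Fronting: no change — [lelik]
  result: [lelik]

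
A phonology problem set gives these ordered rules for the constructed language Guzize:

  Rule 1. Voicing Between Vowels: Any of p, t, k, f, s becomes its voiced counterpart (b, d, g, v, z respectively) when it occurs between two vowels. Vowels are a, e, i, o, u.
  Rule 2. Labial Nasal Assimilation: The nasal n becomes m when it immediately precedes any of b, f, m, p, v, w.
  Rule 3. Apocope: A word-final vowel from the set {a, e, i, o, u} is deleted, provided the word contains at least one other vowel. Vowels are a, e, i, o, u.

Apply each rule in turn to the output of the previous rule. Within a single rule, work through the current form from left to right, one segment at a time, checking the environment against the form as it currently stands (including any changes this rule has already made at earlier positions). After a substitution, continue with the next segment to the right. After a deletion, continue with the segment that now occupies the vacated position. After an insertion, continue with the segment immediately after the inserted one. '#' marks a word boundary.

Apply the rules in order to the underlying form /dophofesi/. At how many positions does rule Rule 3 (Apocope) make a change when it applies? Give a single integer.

1

Rule 1 Voicing Between Vowels: [dophofesi] → [dophovezi]
Rule 2 Labial Nasal Assimilation: no change — [dophovezi]
Rule 3 Apocope: [dophovezi] → [dophovez]
Rule Rule 3 changed 1 position(s).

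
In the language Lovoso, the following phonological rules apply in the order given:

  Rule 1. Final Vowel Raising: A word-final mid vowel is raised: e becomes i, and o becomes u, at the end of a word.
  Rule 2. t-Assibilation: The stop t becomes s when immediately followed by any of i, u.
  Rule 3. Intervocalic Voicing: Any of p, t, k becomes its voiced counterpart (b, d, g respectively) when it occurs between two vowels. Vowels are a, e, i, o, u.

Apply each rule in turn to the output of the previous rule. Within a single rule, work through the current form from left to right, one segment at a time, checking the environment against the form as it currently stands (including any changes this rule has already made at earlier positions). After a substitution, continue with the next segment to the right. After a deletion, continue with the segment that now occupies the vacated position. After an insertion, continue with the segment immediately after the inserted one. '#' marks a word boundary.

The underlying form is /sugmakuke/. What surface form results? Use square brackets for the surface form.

Rule 1 Final Vowel Raising: [sugmakuke] → [sugmakuki]
Rule 2 t-Assibilation: no change — [sugmakuki]
Rule 3 Intervocalic Voicing: [sugmakuki] → [sugmagugi]

[sugmagugi]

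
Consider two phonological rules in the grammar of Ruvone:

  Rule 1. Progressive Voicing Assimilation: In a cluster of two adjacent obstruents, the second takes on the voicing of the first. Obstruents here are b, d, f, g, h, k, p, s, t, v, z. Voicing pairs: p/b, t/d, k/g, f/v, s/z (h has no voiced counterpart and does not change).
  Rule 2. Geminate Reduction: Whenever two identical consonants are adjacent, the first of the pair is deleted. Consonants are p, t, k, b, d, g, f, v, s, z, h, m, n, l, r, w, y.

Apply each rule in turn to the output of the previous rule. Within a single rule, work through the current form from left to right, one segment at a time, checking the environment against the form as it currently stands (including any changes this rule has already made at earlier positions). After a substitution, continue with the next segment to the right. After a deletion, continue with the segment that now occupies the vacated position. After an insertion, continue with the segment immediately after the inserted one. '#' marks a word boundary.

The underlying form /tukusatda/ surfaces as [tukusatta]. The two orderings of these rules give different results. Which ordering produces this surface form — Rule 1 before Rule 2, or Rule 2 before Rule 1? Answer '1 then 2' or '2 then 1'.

2 then 1

Order 1 then 2:
  1 Progressive Voicing Assimilation: [tukusatda] → [tukusatta]
  2 Geminate Reduction: [tukusatta] → [tukusata]
  result: [tukusata]
Order 2 then 1:
  2 Geminate Reduction: no change — [tukusatda]
  1 Progressive Voicing Assimilation: [tukusatda] → [tukusatta]
  result: [tukusatta]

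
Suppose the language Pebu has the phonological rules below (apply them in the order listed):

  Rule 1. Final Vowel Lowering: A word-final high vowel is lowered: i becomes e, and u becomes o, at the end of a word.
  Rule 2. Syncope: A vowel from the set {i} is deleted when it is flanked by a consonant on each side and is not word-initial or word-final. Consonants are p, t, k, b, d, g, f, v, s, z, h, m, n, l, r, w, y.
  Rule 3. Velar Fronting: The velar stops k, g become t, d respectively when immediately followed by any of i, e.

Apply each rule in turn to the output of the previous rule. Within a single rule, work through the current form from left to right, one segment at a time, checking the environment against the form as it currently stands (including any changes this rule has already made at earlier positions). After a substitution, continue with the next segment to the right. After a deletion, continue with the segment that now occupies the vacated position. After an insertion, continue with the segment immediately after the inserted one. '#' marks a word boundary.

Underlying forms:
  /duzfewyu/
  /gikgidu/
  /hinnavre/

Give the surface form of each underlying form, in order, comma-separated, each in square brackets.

[duzfewyo], [gkgdo], [hnnavre]

/duzfewyu/:
  Rule 1 Final Vowel Lowering: [duzfewyu] → [duzfewyo]
  Rule 2 Syncope: no change — [duzfewyo]
  Rule 3 Velar Fronting: no change — [duzfewyo]
/gikgidu/:
  Rule 1 Final Vowel Lowering: [gikgidu] → [gikgido]
  Rule 2 Syncope: [gikgido] → [gkgdo]
  Rule 3 Velar Fronting: no change — [gkgdo]
/hinnavre/:
  Rule 1 Final Vowel Lowering: no change — [hinnavre]
  Rule 2 Syncope: [hinnavre] → [hnnavre]
  Rule 3 Velar Fronting: no change — [hnnavre]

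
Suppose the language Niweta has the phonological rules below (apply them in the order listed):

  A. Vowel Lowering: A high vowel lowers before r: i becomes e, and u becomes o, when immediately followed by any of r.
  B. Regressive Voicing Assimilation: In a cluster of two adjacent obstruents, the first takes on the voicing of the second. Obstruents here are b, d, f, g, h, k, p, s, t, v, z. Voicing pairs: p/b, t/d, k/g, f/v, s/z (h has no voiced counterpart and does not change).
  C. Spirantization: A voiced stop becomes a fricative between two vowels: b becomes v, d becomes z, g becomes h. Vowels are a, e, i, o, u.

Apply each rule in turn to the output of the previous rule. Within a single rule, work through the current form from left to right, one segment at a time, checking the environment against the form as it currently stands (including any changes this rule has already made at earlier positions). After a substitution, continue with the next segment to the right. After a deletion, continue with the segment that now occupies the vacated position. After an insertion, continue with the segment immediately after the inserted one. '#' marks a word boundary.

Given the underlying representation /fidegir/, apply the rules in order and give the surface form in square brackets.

A Vowel Lowering: [fidegir] → [fideger]
B Regressive Voicing Assimilation: no change — [fideger]
C Spirantization: [fideger] → [fizeher]

[fizeher]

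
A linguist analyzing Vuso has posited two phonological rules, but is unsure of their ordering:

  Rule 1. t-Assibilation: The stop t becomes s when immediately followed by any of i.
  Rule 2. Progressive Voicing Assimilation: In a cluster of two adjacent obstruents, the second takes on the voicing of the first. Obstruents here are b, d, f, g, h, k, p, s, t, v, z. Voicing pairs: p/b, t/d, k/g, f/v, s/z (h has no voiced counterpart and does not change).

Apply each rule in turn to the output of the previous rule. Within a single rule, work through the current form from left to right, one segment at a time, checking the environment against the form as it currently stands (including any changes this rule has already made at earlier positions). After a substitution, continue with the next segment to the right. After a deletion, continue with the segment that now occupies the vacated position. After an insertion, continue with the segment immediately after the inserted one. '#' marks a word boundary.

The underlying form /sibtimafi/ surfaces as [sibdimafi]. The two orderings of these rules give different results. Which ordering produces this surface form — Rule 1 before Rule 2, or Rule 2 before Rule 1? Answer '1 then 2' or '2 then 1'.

Order 1 then 2:
  1 t-Assibilation: [sibtimafi] → [sibsimafi]
  2 Progressive Voicing Assimilation: [sibsimafi] → [sibzimafi]
  result: [sibzimafi]
Order 2 then 1:
  2 Progressive Voicing Assimilation: [sibtimafi] → [sibdimafi]
  1 t-Assibilation: no change — [sibdimafi]
  result: [sibdimafi]

2 then 1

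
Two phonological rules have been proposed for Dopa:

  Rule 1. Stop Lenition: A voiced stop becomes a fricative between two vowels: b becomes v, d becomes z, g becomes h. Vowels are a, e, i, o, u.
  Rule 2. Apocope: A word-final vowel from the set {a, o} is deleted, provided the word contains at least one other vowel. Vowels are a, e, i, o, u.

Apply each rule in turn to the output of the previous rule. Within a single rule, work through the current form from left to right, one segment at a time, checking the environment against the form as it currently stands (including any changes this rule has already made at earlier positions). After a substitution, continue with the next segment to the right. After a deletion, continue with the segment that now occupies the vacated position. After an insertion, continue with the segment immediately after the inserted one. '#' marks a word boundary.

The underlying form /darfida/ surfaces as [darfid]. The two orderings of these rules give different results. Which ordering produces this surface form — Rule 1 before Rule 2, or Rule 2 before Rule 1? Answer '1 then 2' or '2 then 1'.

Order 1 then 2:
  1 Stop Lenition: [darfida] → [darfiza]
  2 Apocope: [darfiza] → [darfiz]
  result: [darfiz]
Order 2 then 1:
  2 Apocope: [darfida] → [darfid]
  1 Stop Lenition: no change — [darfid]
  result: [darfid]

2 then 1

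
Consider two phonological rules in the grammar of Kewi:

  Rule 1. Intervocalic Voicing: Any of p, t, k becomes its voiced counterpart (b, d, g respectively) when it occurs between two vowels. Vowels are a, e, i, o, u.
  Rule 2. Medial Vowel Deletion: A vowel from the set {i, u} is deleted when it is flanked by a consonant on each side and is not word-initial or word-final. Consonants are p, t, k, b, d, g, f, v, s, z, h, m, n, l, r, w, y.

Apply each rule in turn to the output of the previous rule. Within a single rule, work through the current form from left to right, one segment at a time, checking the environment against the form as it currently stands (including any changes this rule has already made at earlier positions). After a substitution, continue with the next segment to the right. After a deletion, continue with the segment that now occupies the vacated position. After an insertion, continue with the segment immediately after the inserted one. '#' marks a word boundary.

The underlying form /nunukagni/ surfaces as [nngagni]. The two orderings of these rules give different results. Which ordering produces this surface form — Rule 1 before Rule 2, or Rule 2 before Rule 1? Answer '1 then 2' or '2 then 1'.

Order 1 then 2:
  1 Intervocalic Voicing: [nunukagni] → [nunugagni]
  2 Medial Vowel Deletion: [nunugagni] → [nngagni]
  result: [nngagni]
Order 2 then 1:
  2 Medial Vowel Deletion: [nunukagni] → [nnkagni]
  1 Intervocalic Voicing: no change — [nnkagni]
  result: [nnkagni]

1 then 2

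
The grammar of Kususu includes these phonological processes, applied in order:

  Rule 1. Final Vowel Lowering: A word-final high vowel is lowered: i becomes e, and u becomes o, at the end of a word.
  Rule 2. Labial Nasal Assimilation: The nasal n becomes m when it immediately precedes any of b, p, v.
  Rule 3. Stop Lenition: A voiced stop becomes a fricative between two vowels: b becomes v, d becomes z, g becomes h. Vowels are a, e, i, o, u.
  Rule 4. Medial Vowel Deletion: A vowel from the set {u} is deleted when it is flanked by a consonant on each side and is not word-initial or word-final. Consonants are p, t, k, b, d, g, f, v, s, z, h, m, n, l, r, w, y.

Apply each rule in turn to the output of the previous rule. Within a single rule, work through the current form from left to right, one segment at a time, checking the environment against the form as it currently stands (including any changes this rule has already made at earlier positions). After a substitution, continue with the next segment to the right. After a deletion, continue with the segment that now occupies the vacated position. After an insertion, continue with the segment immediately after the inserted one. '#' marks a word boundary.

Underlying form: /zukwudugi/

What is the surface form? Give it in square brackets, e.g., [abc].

[zkwzhe]

Rule 1 Final Vowel Lowering: [zukwudugi] → [zukwuduge]
Rule 2 Labial Nasal Assimilation: no change — [zukwuduge]
Rule 3 Stop Lenition: [zukwuduge] → [zukwuzuhe]
Rule 4 Medial Vowel Deletion: [zukwuzuhe] → [zkwzhe]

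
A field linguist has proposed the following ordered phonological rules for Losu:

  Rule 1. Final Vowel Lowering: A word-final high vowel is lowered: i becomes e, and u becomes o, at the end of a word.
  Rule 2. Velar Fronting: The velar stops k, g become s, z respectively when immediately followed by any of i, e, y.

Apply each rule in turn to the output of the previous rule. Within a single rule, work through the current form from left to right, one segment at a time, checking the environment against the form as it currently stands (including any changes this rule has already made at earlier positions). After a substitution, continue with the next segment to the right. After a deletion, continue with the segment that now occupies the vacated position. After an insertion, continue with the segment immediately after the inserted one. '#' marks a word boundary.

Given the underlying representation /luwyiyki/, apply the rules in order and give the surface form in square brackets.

[luwyiyse]

Rule 1 Final Vowel Lowering: [luwyiyki] → [luwyiyke]
Rule 2 Velar Fronting: [luwyiyke] → [luwyiyse]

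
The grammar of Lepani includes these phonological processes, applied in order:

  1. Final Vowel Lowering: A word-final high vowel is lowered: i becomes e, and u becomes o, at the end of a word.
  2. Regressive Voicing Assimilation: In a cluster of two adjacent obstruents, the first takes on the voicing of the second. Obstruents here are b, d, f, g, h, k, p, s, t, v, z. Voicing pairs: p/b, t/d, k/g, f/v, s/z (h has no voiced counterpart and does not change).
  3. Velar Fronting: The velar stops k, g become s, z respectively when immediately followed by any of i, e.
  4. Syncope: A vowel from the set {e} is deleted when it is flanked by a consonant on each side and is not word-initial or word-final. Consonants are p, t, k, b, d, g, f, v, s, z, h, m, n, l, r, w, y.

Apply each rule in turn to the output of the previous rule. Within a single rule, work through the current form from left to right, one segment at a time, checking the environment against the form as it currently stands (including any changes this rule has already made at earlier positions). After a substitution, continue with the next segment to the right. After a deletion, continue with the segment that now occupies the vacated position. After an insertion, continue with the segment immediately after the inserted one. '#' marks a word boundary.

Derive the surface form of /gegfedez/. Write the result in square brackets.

[zkfdz]

1 Final Vowel Lowering: no change — [gegfedez]
2 Regressive Voicing Assimilation: [gegfedez] → [gekfedez]
3 Velar Fronting: [gekfedez] → [zekfedez]
4 Syncope: [zekfedez] → [zkfdz]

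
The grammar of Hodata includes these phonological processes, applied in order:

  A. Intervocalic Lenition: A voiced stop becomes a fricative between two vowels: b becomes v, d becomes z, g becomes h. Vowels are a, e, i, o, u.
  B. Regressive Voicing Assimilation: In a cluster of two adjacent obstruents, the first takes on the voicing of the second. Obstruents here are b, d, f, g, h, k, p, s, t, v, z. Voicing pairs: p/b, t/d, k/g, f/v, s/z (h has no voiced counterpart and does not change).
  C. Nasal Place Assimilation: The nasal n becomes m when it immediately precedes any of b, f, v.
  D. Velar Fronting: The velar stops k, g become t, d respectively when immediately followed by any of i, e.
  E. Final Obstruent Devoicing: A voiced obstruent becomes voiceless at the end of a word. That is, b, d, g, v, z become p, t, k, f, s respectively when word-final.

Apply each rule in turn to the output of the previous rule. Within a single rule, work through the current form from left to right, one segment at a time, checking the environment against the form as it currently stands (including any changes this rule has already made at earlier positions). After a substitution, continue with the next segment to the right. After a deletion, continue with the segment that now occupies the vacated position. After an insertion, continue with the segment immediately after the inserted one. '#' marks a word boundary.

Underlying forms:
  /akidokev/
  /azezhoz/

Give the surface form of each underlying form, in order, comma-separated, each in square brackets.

[atizotef], [azeshos]

/akidokev/:
  A Intervocalic Lenition: [akidokev] → [akizokev]
  B Regressive Voicing Assimilation: no change — [akizokev]
  C Nasal Place Assimilation: no change — [akizokev]
  D Velar Fronting: [akizokev] → [atizotev]
  E Final Obstruent Devoicing: [atizotev] → [atizotef]
/azezhoz/:
  A Intervocalic Lenition: no change — [azezhoz]
  B Regressive Voicing Assimilation: [azezhoz] → [azeshoz]
  C Nasal Place Assimilation: no change — [azeshoz]
  D Velar Fronting: no change — [azeshoz]
  E Final Obstruent Devoicing: [azeshoz] → [azeshos]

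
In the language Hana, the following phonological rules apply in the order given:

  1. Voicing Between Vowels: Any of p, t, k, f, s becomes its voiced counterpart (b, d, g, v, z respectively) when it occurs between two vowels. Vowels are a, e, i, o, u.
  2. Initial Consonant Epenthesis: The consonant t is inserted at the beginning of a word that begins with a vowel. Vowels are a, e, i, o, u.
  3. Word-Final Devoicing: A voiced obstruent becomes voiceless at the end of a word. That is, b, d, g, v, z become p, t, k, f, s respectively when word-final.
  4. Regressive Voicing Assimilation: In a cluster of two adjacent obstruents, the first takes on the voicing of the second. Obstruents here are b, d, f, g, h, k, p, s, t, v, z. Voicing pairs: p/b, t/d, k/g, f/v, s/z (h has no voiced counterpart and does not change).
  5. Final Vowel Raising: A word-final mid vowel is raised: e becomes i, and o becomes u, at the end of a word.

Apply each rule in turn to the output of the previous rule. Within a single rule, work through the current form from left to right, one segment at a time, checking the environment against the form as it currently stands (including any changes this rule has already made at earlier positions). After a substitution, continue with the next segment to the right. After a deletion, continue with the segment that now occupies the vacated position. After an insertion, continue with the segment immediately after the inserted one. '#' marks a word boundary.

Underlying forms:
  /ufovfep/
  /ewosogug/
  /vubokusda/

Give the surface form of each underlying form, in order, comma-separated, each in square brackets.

[tuvoffep], [tewozoguk], [vuboguzda]

/ufovfep/:
  1 Voicing Between Vowels: [ufovfep] → [uvovfep]
  2 Initial Consonant Epenthesis: [uvovfep] → [tuvovfep]
  3 Word-Final Devoicing: no change — [tuvovfep]
  4 Regressive Voicing Assimilation: [tuvovfep] → [tuvoffep]
  5 Final Vowel Raising: no change — [tuvoffep]
/ewosogug/:
  1 Voicing Between Vowels: [ewosogug] → [ewozogug]
  2 Initial Consonant Epenthesis: [ewozogug] → [tewozogug]
  3 Word-Final Devoicing: [tewozogug] → [tewozoguk]
  4 Regressive Voicing Assimilation: no change — [tewozoguk]
  5 Final Vowel Raising: no change — [tewozoguk]
/vubokusda/:
  1 Voicing Between Vowels: [vubokusda] → [vubogusda]
  2 Initial Consonant Epenthesis: no change — [vubogusda]
  3 Word-Final Devoicing: no change — [vubogusda]
  4 Regressive Voicing Assimilation: [vubogusda] → [vuboguzda]
  5 Final Vowel Raising: no change — [vuboguzda]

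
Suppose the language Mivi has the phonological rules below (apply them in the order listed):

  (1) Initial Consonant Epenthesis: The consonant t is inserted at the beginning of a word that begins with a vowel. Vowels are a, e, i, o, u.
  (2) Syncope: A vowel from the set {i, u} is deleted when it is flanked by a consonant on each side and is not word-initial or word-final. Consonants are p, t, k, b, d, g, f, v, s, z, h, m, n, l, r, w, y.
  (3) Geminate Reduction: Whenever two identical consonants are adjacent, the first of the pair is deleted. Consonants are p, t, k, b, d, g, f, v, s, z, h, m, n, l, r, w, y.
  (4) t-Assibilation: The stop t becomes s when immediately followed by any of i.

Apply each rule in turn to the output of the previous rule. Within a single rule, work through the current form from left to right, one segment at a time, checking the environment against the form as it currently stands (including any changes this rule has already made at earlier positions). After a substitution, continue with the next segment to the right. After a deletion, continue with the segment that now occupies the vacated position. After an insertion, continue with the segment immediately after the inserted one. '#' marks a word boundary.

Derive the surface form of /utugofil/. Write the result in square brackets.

[tgofl]

(1) Initial Consonant Epenthesis: [utugofil] → [tutugofil]
(2) Syncope: [tutugofil] → [ttgofl]
(3) Geminate Reduction: [ttgofl] → [tgofl]
(4) t-Assibilation: no change — [tgofl]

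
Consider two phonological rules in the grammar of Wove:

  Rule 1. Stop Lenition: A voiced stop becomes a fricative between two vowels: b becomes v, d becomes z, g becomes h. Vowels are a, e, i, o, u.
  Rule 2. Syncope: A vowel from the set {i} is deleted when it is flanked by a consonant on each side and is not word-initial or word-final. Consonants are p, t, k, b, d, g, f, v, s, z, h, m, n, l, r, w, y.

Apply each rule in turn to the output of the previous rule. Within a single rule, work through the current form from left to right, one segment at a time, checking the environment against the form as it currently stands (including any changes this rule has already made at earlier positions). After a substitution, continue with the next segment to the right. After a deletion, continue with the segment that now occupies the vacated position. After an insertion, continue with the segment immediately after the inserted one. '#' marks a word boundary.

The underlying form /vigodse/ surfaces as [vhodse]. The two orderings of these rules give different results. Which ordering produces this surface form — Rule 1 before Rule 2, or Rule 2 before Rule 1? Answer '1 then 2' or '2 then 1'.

Order 1 then 2:
  1 Stop Lenition: [vigodse] → [vihodse]
  2 Syncope: [vihodse] → [vhodse]
  result: [vhodse]
Order 2 then 1:
  2 Syncope: [vigodse] → [vgodse]
  1 Stop Lenition: no change — [vgodse]
  result: [vgodse]

1 then 2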